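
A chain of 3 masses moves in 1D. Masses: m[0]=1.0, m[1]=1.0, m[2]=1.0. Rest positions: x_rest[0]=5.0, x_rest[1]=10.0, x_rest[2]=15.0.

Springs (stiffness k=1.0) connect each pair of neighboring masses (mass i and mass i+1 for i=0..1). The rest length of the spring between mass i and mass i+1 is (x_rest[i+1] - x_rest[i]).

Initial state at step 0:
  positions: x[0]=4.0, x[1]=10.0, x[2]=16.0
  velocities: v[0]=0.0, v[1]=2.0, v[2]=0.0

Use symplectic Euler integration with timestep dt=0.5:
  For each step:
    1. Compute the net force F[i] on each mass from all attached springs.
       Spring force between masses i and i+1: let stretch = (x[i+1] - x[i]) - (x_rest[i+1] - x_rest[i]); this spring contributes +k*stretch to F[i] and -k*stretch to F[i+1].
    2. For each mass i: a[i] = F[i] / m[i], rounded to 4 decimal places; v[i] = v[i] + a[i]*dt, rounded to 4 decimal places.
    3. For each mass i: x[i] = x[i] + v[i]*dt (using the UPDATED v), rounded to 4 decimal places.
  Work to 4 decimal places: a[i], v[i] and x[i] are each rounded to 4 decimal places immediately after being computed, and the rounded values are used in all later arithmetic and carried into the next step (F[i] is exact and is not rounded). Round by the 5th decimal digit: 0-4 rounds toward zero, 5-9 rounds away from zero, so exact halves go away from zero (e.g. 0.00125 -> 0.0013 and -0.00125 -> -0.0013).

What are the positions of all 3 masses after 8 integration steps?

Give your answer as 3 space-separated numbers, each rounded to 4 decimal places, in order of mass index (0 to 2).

Step 0: x=[4.0000 10.0000 16.0000] v=[0.0000 2.0000 0.0000]
Step 1: x=[4.2500 11.0000 15.7500] v=[0.5000 2.0000 -0.5000]
Step 2: x=[4.9375 11.5000 15.5625] v=[1.3750 1.0000 -0.3750]
Step 3: x=[6.0157 11.3750 15.6094] v=[2.1563 -0.2500 0.0938]
Step 4: x=[7.1837 10.9688 15.8477] v=[2.3360 -0.8125 0.4766]
Step 5: x=[8.0480 10.8360 16.1163] v=[1.7286 -0.2656 0.5372]
Step 6: x=[8.3593 11.3263 16.3149] v=[0.6226 0.9806 0.3971]
Step 7: x=[8.1624 12.3220 16.5163] v=[-0.3939 1.9914 0.4028]
Step 8: x=[7.7554 13.3264 16.9192] v=[-0.8141 2.0088 0.8057]

Answer: 7.7554 13.3264 16.9192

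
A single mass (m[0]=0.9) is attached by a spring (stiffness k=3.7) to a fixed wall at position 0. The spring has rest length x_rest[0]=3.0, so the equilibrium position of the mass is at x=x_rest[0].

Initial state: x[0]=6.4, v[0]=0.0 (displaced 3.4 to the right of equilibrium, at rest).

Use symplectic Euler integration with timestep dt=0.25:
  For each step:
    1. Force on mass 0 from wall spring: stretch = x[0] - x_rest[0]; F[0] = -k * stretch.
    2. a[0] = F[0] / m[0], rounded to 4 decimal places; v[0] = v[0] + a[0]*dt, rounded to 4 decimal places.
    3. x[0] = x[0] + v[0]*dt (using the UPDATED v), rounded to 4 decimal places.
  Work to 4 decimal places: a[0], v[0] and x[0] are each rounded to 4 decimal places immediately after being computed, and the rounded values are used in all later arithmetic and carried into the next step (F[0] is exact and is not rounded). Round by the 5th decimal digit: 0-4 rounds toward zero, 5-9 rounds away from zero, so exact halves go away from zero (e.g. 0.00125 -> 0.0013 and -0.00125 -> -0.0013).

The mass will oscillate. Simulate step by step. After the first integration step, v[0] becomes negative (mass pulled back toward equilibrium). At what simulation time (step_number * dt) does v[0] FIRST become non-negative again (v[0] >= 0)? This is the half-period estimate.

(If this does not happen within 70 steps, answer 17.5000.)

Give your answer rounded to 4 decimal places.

Answer: 1.7500

Derivation:
Step 0: x=[6.4000] v=[0.0000]
Step 1: x=[5.5264] v=[-3.4945]
Step 2: x=[4.0036] v=[-6.0911]
Step 3: x=[2.2230] v=[-7.1226]
Step 4: x=[0.6420] v=[-6.3240]
Step 5: x=[-0.3331] v=[-3.9005]
Step 6: x=[-0.4518] v=[-0.4748]
Step 7: x=[0.3164] v=[3.0729]
First v>=0 after going negative at step 7, time=1.7500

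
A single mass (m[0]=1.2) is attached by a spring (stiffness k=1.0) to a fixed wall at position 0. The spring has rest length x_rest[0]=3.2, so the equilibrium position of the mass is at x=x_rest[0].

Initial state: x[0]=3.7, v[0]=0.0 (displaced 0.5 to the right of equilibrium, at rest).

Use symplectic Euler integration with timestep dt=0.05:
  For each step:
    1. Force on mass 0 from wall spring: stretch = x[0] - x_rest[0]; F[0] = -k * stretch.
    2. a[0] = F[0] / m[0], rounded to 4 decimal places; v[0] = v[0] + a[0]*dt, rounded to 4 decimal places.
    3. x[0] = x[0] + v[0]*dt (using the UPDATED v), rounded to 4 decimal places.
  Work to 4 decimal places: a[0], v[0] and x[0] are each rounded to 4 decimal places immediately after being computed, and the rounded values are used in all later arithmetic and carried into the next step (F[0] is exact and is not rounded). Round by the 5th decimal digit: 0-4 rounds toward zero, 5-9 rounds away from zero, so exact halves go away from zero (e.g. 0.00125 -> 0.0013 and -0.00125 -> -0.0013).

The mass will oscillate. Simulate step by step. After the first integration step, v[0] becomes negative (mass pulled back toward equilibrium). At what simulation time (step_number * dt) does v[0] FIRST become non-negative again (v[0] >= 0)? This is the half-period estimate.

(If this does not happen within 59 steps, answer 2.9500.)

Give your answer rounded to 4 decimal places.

Answer: 2.9500

Derivation:
Step 0: x=[3.7000] v=[0.0000]
Step 1: x=[3.6990] v=[-0.0208]
Step 2: x=[3.6969] v=[-0.0416]
Step 3: x=[3.6938] v=[-0.0623]
Step 4: x=[3.6897] v=[-0.0829]
Step 5: x=[3.6845] v=[-0.1033]
Step 6: x=[3.6783] v=[-0.1235]
Step 7: x=[3.6711] v=[-0.1434]
Step 8: x=[3.6630] v=[-0.1630]
Step 9: x=[3.6539] v=[-0.1823]
Step 10: x=[3.6438] v=[-0.2012]
Step 11: x=[3.6328] v=[-0.2197]
Step 12: x=[3.6209] v=[-0.2377]
Step 13: x=[3.6081] v=[-0.2552]
Step 14: x=[3.5945] v=[-0.2722]
Step 15: x=[3.5801] v=[-0.2886]
Step 16: x=[3.5649] v=[-0.3044]
Step 17: x=[3.5489] v=[-0.3196]
Step 18: x=[3.5322] v=[-0.3341]
Step 19: x=[3.5148] v=[-0.3479]
Step 20: x=[3.4968] v=[-0.3610]
Step 21: x=[3.4781] v=[-0.3734]
Step 22: x=[3.4589] v=[-0.3850]
Step 23: x=[3.4391] v=[-0.3958]
Step 24: x=[3.4188] v=[-0.4058]
Step 25: x=[3.3981] v=[-0.4149]
Step 26: x=[3.3769] v=[-0.4232]
Step 27: x=[3.3554] v=[-0.4306]
Step 28: x=[3.3335] v=[-0.4371]
Step 29: x=[3.3114] v=[-0.4427]
Step 30: x=[3.2890] v=[-0.4473]
Step 31: x=[3.2665] v=[-0.4510]
Step 32: x=[3.2438] v=[-0.4538]
Step 33: x=[3.2210] v=[-0.4556]
Step 34: x=[3.1982] v=[-0.4565]
Step 35: x=[3.1754] v=[-0.4564]
Step 36: x=[3.1526] v=[-0.4554]
Step 37: x=[3.1299] v=[-0.4534]
Step 38: x=[3.1074] v=[-0.4505]
Step 39: x=[3.0851] v=[-0.4466]
Step 40: x=[3.0630] v=[-0.4418]
Step 41: x=[3.0412] v=[-0.4361]
Step 42: x=[3.0197] v=[-0.4295]
Step 43: x=[2.9986] v=[-0.4220]
Step 44: x=[2.9779] v=[-0.4136]
Step 45: x=[2.9577] v=[-0.4043]
Step 46: x=[2.9380] v=[-0.3942]
Step 47: x=[2.9188] v=[-0.3833]
Step 48: x=[2.9002] v=[-0.3716]
Step 49: x=[2.8822] v=[-0.3591]
Step 50: x=[2.8649] v=[-0.3459]
Step 51: x=[2.8483] v=[-0.3319]
Step 52: x=[2.8324] v=[-0.3172]
Step 53: x=[2.8173] v=[-0.3019]
Step 54: x=[2.8030] v=[-0.2860]
Step 55: x=[2.7895] v=[-0.2695]
Step 56: x=[2.7769] v=[-0.2524]
Step 57: x=[2.7652] v=[-0.2348]
Step 58: x=[2.7544] v=[-0.2167]
Step 59: x=[2.7445] v=[-0.1981]
v[0] did not become non-negative within 59 steps; using fallback time=2.9500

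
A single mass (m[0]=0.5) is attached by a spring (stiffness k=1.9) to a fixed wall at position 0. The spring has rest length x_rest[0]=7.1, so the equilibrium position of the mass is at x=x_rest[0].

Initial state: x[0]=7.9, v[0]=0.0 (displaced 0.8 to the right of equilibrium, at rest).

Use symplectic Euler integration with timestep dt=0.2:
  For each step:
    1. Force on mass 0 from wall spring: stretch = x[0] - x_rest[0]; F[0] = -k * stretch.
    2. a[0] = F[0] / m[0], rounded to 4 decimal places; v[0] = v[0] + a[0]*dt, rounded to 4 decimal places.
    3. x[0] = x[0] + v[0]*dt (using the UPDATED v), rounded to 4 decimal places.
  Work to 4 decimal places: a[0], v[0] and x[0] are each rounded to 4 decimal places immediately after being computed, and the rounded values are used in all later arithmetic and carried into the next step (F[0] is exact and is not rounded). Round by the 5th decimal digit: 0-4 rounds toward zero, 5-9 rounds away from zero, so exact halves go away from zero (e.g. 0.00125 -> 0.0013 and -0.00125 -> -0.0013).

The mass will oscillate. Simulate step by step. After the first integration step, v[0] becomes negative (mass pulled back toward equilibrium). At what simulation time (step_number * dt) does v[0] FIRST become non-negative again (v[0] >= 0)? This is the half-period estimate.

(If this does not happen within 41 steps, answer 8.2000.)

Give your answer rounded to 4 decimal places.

Answer: 1.8000

Derivation:
Step 0: x=[7.9000] v=[0.0000]
Step 1: x=[7.7784] v=[-0.6080]
Step 2: x=[7.5537] v=[-1.1236]
Step 3: x=[7.2600] v=[-1.4684]
Step 4: x=[6.9420] v=[-1.5900]
Step 5: x=[6.6480] v=[-1.4699]
Step 6: x=[6.4227] v=[-1.1264]
Step 7: x=[6.3004] v=[-0.6117]
Step 8: x=[6.2996] v=[-0.0040]
Step 9: x=[6.4205] v=[0.6043]
First v>=0 after going negative at step 9, time=1.8000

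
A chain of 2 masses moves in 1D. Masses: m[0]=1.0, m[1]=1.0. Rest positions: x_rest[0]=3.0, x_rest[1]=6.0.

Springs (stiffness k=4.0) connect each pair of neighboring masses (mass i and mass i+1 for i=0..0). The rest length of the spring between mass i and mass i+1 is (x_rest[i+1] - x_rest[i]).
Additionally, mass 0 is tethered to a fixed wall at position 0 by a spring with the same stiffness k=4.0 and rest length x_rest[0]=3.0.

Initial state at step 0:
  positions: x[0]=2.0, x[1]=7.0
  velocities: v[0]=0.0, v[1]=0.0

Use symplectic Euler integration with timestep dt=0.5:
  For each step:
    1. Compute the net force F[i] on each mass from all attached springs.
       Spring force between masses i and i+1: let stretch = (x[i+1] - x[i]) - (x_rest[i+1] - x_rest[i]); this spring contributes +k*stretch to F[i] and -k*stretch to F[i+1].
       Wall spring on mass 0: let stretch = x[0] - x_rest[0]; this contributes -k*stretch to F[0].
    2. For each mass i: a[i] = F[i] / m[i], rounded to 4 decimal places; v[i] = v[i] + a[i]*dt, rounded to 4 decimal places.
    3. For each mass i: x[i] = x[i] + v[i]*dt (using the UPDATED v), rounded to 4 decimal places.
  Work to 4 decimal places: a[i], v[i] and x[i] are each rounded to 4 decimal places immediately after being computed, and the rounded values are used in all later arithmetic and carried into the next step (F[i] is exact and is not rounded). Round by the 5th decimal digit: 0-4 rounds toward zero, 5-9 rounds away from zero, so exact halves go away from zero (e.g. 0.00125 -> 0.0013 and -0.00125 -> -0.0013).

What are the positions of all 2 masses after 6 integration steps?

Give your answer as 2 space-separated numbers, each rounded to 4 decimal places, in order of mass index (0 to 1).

Step 0: x=[2.0000 7.0000] v=[0.0000 0.0000]
Step 1: x=[5.0000 5.0000] v=[6.0000 -4.0000]
Step 2: x=[3.0000 6.0000] v=[-4.0000 2.0000]
Step 3: x=[1.0000 7.0000] v=[-4.0000 2.0000]
Step 4: x=[4.0000 5.0000] v=[6.0000 -4.0000]
Step 5: x=[4.0000 5.0000] v=[0.0000 0.0000]
Step 6: x=[1.0000 7.0000] v=[-6.0000 4.0000]

Answer: 1.0000 7.0000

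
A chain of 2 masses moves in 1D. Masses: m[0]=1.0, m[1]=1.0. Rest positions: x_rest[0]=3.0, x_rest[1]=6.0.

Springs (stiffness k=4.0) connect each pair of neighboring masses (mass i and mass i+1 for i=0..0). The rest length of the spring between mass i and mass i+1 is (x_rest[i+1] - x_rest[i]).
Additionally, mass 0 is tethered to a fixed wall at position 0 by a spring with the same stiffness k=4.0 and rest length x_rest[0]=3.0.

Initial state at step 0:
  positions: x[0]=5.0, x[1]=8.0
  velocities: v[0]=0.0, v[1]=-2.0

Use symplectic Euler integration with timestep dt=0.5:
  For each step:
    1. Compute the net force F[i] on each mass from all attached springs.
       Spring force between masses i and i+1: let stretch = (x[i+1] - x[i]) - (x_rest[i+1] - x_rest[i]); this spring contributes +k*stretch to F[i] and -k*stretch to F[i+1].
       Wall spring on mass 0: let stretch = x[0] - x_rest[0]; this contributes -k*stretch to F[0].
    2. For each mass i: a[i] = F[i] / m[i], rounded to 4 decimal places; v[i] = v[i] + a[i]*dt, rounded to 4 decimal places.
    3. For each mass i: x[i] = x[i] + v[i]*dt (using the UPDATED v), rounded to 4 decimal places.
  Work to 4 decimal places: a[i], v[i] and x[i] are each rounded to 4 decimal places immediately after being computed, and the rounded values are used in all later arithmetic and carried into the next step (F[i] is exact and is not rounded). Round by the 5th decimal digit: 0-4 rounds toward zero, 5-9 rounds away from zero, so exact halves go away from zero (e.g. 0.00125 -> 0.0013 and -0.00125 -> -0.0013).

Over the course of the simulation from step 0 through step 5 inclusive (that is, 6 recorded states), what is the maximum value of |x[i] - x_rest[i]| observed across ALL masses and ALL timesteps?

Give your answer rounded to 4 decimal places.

Answer: 3.0000

Derivation:
Step 0: x=[5.0000 8.0000] v=[0.0000 -2.0000]
Step 1: x=[3.0000 7.0000] v=[-4.0000 -2.0000]
Step 2: x=[2.0000 5.0000] v=[-2.0000 -4.0000]
Step 3: x=[2.0000 3.0000] v=[0.0000 -4.0000]
Step 4: x=[1.0000 3.0000] v=[-2.0000 0.0000]
Step 5: x=[1.0000 4.0000] v=[0.0000 2.0000]
Max displacement = 3.0000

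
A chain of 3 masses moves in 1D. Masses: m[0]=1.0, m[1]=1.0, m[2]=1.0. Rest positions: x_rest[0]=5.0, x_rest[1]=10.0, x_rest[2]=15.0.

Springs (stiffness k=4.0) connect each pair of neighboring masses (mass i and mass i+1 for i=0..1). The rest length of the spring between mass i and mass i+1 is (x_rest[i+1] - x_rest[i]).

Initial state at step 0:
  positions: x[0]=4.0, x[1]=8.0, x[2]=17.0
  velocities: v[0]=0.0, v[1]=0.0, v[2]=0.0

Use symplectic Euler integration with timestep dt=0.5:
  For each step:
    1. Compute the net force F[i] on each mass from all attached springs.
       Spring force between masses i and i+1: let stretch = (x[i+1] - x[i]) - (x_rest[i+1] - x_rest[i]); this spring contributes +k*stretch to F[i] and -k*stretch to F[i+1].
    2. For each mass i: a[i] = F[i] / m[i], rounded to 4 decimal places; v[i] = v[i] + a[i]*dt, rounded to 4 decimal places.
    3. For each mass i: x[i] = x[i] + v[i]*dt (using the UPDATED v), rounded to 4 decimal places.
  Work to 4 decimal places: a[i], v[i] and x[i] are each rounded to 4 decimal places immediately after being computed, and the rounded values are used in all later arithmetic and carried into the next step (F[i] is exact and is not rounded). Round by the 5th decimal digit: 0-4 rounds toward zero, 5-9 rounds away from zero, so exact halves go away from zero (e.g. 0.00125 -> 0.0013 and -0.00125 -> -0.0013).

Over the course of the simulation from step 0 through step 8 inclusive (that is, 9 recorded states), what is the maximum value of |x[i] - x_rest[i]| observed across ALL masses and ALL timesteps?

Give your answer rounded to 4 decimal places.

Step 0: x=[4.0000 8.0000 17.0000] v=[0.0000 0.0000 0.0000]
Step 1: x=[3.0000 13.0000 13.0000] v=[-2.0000 10.0000 -8.0000]
Step 2: x=[7.0000 8.0000 14.0000] v=[8.0000 -10.0000 2.0000]
Step 3: x=[7.0000 8.0000 14.0000] v=[0.0000 0.0000 0.0000]
Step 4: x=[3.0000 13.0000 13.0000] v=[-8.0000 10.0000 -2.0000]
Step 5: x=[4.0000 8.0000 17.0000] v=[2.0000 -10.0000 8.0000]
Step 6: x=[4.0000 8.0000 17.0000] v=[0.0000 0.0000 0.0000]
Step 7: x=[3.0000 13.0000 13.0000] v=[-2.0000 10.0000 -8.0000]
Step 8: x=[7.0000 8.0000 14.0000] v=[8.0000 -10.0000 2.0000]
Max displacement = 3.0000

Answer: 3.0000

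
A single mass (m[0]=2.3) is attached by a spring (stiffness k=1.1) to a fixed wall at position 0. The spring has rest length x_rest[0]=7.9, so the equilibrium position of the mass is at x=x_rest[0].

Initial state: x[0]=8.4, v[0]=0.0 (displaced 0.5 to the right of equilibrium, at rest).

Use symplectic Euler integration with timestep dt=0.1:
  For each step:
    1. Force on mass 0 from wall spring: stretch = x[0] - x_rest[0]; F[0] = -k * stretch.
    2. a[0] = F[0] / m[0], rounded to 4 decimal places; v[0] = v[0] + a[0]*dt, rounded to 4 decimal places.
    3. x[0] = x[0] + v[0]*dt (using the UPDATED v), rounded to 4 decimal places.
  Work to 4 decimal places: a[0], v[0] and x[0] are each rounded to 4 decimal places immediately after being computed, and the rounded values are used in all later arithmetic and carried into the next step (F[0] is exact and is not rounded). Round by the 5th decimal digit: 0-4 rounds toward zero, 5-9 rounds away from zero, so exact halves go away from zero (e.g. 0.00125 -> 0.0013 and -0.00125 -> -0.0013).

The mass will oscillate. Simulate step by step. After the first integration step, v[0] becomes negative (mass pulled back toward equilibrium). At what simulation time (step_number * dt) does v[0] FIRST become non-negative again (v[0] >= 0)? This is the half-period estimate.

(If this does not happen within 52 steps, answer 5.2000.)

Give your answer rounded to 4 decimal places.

Answer: 4.6000

Derivation:
Step 0: x=[8.4000] v=[0.0000]
Step 1: x=[8.3976] v=[-0.0239]
Step 2: x=[8.3928] v=[-0.0477]
Step 3: x=[8.3857] v=[-0.0713]
Step 4: x=[8.3763] v=[-0.0945]
Step 5: x=[8.3646] v=[-0.1173]
Step 6: x=[8.3507] v=[-0.1395]
Step 7: x=[8.3346] v=[-0.1611]
Step 8: x=[8.3164] v=[-0.1819]
Step 9: x=[8.2962] v=[-0.2018]
Step 10: x=[8.2741] v=[-0.2208]
Step 11: x=[8.2502] v=[-0.2387]
Step 12: x=[8.2247] v=[-0.2555]
Step 13: x=[8.1976] v=[-0.2710]
Step 14: x=[8.1691] v=[-0.2852]
Step 15: x=[8.1393] v=[-0.2981]
Step 16: x=[8.1084] v=[-0.3095]
Step 17: x=[8.0765] v=[-0.3195]
Step 18: x=[8.0437] v=[-0.3279]
Step 19: x=[8.0102] v=[-0.3348]
Step 20: x=[7.9762] v=[-0.3401]
Step 21: x=[7.9418] v=[-0.3437]
Step 22: x=[7.9072] v=[-0.3457]
Step 23: x=[7.8726] v=[-0.3460]
Step 24: x=[7.8381] v=[-0.3447]
Step 25: x=[7.8039] v=[-0.3417]
Step 26: x=[7.7702] v=[-0.3371]
Step 27: x=[7.7371] v=[-0.3309]
Step 28: x=[7.7048] v=[-0.3231]
Step 29: x=[7.6734] v=[-0.3138]
Step 30: x=[7.6431] v=[-0.3030]
Step 31: x=[7.6140] v=[-0.2907]
Step 32: x=[7.5863] v=[-0.2770]
Step 33: x=[7.5601] v=[-0.2620]
Step 34: x=[7.5355] v=[-0.2457]
Step 35: x=[7.5127] v=[-0.2283]
Step 36: x=[7.4917] v=[-0.2098]
Step 37: x=[7.4727] v=[-0.1903]
Step 38: x=[7.4557] v=[-0.1699]
Step 39: x=[7.4408] v=[-0.1487]
Step 40: x=[7.4281] v=[-0.1267]
Step 41: x=[7.4177] v=[-0.1041]
Step 42: x=[7.4096] v=[-0.0810]
Step 43: x=[7.4038] v=[-0.0576]
Step 44: x=[7.4004] v=[-0.0339]
Step 45: x=[7.3994] v=[-0.0100]
Step 46: x=[7.4008] v=[0.0139]
First v>=0 after going negative at step 46, time=4.6000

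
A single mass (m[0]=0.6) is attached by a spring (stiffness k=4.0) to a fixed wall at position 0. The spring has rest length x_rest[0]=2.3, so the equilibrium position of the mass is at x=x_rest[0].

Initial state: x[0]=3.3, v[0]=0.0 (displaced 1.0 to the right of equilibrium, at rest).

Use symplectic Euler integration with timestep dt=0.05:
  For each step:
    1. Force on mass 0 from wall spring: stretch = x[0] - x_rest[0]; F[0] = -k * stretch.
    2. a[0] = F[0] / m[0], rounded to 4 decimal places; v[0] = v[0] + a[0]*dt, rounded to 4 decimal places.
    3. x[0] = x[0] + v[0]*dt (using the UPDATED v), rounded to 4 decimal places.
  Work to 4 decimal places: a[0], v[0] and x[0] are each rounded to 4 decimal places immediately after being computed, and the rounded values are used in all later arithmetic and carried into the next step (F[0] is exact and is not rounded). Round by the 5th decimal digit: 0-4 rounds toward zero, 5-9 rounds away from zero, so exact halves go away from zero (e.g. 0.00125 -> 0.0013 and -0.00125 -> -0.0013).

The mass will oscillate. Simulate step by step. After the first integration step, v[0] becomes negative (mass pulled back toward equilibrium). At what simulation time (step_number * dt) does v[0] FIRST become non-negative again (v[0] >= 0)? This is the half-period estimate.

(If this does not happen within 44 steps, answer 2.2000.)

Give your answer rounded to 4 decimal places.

Step 0: x=[3.3000] v=[0.0000]
Step 1: x=[3.2833] v=[-0.3333]
Step 2: x=[3.2502] v=[-0.6611]
Step 3: x=[3.2013] v=[-0.9778]
Step 4: x=[3.1374] v=[-1.2782]
Step 5: x=[3.0595] v=[-1.5573]
Step 6: x=[2.9690] v=[-1.8105]
Step 7: x=[2.8673] v=[-2.0335]
Step 8: x=[2.7562] v=[-2.2226]
Step 9: x=[2.6375] v=[-2.3747]
Step 10: x=[2.5131] v=[-2.4872]
Step 11: x=[2.3852] v=[-2.5582]
Step 12: x=[2.2559] v=[-2.5866]
Step 13: x=[2.1273] v=[-2.5719]
Step 14: x=[2.0016] v=[-2.5143]
Step 15: x=[1.8809] v=[-2.4148]
Step 16: x=[1.7671] v=[-2.2751]
Step 17: x=[1.6622] v=[-2.0975]
Step 18: x=[1.5680] v=[-1.8849]
Step 19: x=[1.4860] v=[-1.6409]
Step 20: x=[1.4175] v=[-1.3696]
Step 21: x=[1.3637] v=[-1.0754]
Step 22: x=[1.3255] v=[-0.7633]
Step 23: x=[1.3036] v=[-0.4385]
Step 24: x=[1.2983] v=[-0.1064]
Step 25: x=[1.3097] v=[0.2275]
First v>=0 after going negative at step 25, time=1.2500

Answer: 1.2500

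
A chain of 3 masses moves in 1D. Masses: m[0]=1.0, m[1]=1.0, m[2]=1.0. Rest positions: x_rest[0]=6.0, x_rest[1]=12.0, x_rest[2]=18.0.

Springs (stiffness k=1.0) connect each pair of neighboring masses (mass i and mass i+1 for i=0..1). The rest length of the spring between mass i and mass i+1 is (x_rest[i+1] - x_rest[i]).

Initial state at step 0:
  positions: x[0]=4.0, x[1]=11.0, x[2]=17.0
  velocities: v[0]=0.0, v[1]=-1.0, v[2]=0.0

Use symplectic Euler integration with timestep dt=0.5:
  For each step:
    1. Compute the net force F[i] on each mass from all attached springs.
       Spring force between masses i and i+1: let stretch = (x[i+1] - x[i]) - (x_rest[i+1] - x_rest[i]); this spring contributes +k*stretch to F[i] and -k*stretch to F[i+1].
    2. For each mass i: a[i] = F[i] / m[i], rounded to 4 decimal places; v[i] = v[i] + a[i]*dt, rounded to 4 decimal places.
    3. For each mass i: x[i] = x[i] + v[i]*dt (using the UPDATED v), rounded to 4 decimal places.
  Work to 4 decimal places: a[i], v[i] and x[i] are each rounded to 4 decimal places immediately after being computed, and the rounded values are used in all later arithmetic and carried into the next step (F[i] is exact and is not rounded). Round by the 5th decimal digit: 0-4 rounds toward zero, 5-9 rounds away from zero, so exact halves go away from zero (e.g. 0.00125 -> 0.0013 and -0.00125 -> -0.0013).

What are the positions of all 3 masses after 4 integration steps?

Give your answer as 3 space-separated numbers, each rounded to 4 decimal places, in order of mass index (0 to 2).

Answer: 4.3594 9.9493 15.6915

Derivation:
Step 0: x=[4.0000 11.0000 17.0000] v=[0.0000 -1.0000 0.0000]
Step 1: x=[4.2500 10.2500 17.0000] v=[0.5000 -1.5000 0.0000]
Step 2: x=[4.5000 9.6875 16.8125] v=[0.5000 -1.1250 -0.3750]
Step 3: x=[4.5469 9.6094 16.3438] v=[0.0938 -0.1563 -0.9375]
Step 4: x=[4.3594 9.9493 15.6915] v=[-0.3750 0.6797 -1.3047]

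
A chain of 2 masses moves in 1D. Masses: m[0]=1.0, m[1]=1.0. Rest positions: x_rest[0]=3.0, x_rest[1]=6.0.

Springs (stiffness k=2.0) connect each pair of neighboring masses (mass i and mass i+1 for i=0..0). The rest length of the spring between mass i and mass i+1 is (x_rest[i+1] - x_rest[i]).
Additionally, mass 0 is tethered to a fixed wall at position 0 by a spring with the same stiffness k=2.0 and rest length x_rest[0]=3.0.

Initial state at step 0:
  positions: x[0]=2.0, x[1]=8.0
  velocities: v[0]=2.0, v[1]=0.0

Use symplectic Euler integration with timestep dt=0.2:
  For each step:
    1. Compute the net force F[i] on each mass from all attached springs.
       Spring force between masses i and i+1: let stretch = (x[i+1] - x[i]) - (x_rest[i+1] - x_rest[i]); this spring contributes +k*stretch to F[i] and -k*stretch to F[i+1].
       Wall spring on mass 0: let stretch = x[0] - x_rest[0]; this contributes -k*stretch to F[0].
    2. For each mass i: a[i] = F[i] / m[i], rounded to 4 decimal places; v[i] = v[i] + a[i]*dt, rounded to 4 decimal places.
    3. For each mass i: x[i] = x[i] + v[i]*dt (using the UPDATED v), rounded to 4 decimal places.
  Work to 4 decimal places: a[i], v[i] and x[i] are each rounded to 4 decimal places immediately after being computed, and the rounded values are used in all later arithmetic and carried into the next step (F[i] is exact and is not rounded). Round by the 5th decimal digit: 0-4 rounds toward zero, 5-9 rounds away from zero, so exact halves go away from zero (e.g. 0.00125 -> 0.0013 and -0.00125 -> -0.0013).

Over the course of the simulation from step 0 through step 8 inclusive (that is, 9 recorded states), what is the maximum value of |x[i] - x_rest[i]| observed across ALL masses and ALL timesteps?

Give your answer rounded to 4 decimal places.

Answer: 2.6926

Derivation:
Step 0: x=[2.0000 8.0000] v=[2.0000 0.0000]
Step 1: x=[2.7200 7.7600] v=[3.6000 -1.2000]
Step 2: x=[3.6256 7.3568] v=[4.5280 -2.0160]
Step 3: x=[4.5396 6.8951] v=[4.5702 -2.3085]
Step 4: x=[5.2789 6.4850] v=[3.6966 -2.0507]
Step 5: x=[5.6924 6.2184] v=[2.0675 -1.3331]
Step 6: x=[5.6926 6.1497] v=[0.0009 -0.3435]
Step 7: x=[5.2739 6.2844] v=[-2.0933 0.6737]
Step 8: x=[4.5142 6.5783] v=[-3.7987 1.4695]
Max displacement = 2.6926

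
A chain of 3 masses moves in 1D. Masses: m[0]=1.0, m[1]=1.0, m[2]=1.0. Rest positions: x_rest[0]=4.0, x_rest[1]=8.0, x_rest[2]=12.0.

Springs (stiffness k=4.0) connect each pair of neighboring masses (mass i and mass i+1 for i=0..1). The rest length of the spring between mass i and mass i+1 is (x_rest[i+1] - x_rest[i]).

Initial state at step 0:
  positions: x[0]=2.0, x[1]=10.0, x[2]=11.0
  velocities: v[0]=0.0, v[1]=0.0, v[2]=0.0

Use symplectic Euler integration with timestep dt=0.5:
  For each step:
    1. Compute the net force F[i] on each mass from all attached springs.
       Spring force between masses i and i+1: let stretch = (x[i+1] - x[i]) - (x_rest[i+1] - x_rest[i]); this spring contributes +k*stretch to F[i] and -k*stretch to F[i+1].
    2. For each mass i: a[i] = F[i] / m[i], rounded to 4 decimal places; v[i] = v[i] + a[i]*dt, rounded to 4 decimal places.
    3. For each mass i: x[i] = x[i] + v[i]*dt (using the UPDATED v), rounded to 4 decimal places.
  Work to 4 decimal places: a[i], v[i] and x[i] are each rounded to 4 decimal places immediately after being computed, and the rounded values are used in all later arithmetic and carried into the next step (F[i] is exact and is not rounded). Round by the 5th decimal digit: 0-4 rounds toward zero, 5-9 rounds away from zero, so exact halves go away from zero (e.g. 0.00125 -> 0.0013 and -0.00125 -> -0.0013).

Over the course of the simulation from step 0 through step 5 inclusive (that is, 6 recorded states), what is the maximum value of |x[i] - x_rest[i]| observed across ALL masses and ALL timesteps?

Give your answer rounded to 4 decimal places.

Step 0: x=[2.0000 10.0000 11.0000] v=[0.0000 0.0000 0.0000]
Step 1: x=[6.0000 3.0000 14.0000] v=[8.0000 -14.0000 6.0000]
Step 2: x=[3.0000 10.0000 10.0000] v=[-6.0000 14.0000 -8.0000]
Step 3: x=[3.0000 10.0000 10.0000] v=[0.0000 0.0000 0.0000]
Step 4: x=[6.0000 3.0000 14.0000] v=[6.0000 -14.0000 8.0000]
Step 5: x=[2.0000 10.0000 11.0000] v=[-8.0000 14.0000 -6.0000]
Max displacement = 5.0000

Answer: 5.0000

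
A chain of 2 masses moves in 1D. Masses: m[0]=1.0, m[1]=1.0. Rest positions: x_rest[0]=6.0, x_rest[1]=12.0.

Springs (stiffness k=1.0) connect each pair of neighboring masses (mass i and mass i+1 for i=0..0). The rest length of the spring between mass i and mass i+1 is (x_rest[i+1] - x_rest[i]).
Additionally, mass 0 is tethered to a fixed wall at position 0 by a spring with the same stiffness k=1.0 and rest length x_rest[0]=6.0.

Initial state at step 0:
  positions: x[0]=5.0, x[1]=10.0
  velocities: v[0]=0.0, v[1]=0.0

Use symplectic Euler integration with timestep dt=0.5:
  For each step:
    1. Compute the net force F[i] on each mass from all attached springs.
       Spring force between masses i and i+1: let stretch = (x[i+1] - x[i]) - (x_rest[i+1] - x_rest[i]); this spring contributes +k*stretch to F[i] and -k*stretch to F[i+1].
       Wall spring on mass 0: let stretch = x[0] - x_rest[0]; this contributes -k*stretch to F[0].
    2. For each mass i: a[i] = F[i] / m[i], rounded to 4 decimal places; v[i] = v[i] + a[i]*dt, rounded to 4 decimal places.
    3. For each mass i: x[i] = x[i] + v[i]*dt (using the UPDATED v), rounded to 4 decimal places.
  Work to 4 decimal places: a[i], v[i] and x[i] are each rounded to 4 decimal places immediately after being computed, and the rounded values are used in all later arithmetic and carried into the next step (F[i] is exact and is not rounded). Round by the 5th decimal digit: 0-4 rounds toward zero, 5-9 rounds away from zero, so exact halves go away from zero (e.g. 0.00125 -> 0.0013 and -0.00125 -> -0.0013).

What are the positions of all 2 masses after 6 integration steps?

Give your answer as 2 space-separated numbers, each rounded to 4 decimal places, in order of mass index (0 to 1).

Step 0: x=[5.0000 10.0000] v=[0.0000 0.0000]
Step 1: x=[5.0000 10.2500] v=[0.0000 0.5000]
Step 2: x=[5.0625 10.6875] v=[0.1250 0.8750]
Step 3: x=[5.2657 11.2188] v=[0.4063 1.0625]
Step 4: x=[5.6407 11.7618] v=[0.7500 1.0860]
Step 5: x=[6.1358 12.2746] v=[0.9902 1.0255]
Step 6: x=[6.6317 12.7527] v=[0.9917 0.9561]

Answer: 6.6317 12.7527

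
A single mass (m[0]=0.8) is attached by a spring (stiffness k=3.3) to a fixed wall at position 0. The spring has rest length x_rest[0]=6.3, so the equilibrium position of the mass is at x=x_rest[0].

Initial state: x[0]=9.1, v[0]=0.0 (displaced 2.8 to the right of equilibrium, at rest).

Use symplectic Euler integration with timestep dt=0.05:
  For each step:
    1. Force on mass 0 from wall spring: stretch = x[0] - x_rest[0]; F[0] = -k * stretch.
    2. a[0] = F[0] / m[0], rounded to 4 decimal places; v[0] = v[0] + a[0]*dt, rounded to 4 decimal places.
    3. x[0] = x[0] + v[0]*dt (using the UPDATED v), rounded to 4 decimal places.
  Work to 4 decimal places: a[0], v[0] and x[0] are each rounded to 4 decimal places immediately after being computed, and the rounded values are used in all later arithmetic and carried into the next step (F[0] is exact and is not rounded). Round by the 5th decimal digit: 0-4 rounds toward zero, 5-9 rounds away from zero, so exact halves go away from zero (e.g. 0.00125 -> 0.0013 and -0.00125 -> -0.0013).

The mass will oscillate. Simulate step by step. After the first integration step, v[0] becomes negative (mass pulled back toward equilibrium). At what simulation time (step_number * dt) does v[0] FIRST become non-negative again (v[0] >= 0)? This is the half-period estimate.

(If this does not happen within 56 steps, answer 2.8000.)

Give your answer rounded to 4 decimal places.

Step 0: x=[9.1000] v=[0.0000]
Step 1: x=[9.0711] v=[-0.5775]
Step 2: x=[9.0137] v=[-1.1490]
Step 3: x=[8.9283] v=[-1.7087]
Step 4: x=[8.8158] v=[-2.2508]
Step 5: x=[8.6773] v=[-2.7697]
Step 6: x=[8.5143] v=[-3.2600]
Step 7: x=[8.3285] v=[-3.7167]
Step 8: x=[8.1217] v=[-4.1351]
Step 9: x=[7.8962] v=[-4.5108]
Step 10: x=[7.6542] v=[-4.8400]
Step 11: x=[7.3982] v=[-5.1193]
Step 12: x=[7.1309] v=[-5.3458]
Step 13: x=[6.8550] v=[-5.5172]
Step 14: x=[6.5734] v=[-5.6317]
Step 15: x=[6.2890] v=[-5.6881]
Step 16: x=[6.0047] v=[-5.6858]
Step 17: x=[5.7235] v=[-5.6249]
Step 18: x=[5.4482] v=[-5.5060]
Step 19: x=[5.1817] v=[-5.3303]
Step 20: x=[4.9267] v=[-5.0997]
Step 21: x=[4.6859] v=[-4.8165]
Step 22: x=[4.4617] v=[-4.4836]
Step 23: x=[4.2565] v=[-4.1045]
Step 24: x=[4.0724] v=[-3.6830]
Step 25: x=[3.9112] v=[-3.2236]
Step 26: x=[3.7747] v=[-2.7309]
Step 27: x=[3.6642] v=[-2.2101]
Step 28: x=[3.5809] v=[-1.6665]
Step 29: x=[3.5256] v=[-1.1057]
Step 30: x=[3.4989] v=[-0.5335]
Step 31: x=[3.5011] v=[0.0442]
First v>=0 after going negative at step 31, time=1.5500

Answer: 1.5500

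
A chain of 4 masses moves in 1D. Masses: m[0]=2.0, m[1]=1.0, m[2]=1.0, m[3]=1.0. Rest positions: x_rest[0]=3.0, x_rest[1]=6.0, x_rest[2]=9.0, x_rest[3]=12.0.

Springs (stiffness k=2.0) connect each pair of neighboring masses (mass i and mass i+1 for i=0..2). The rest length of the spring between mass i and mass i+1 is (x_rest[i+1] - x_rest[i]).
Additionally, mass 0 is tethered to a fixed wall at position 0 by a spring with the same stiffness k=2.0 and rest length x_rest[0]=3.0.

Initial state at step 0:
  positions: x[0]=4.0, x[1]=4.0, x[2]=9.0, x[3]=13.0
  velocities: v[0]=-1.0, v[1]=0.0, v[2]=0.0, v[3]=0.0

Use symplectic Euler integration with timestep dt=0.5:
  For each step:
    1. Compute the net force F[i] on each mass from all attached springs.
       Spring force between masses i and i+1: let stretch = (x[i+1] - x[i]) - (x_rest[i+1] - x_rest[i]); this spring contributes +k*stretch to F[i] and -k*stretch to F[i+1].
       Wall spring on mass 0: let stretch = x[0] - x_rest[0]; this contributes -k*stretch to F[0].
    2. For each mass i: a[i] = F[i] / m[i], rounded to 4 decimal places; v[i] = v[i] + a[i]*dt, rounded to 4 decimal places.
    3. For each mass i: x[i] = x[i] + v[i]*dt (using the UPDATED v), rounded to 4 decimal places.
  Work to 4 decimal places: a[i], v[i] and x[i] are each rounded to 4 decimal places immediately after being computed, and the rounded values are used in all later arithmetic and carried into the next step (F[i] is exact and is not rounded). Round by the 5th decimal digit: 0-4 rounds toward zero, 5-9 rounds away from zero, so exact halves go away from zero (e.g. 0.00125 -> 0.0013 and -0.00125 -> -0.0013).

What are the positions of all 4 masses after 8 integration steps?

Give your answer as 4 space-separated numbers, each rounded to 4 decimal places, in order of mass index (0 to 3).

Step 0: x=[4.0000 4.0000 9.0000 13.0000] v=[-1.0000 0.0000 0.0000 0.0000]
Step 1: x=[2.5000 6.5000 8.5000 12.5000] v=[-3.0000 5.0000 -1.0000 -1.0000]
Step 2: x=[1.3750 8.0000 9.0000 11.5000] v=[-2.2500 3.0000 1.0000 -2.0000]
Step 3: x=[1.5625 6.6875 10.2500 10.7500] v=[0.3750 -2.6250 2.5000 -1.5000]
Step 4: x=[2.6407 4.5938 9.9688 11.2500] v=[2.1563 -4.1875 -0.5625 1.0000]
Step 5: x=[3.5470 4.2110 7.6407 12.6094] v=[1.8125 -0.7656 -4.6563 2.7188]
Step 6: x=[3.7325 5.2111 6.0821 12.9845] v=[0.3710 2.0001 -3.1173 0.7501]
Step 7: x=[3.3545 5.9074 7.5392 11.4084] v=[-0.7560 1.3925 2.9141 -3.1523]
Step 8: x=[2.7761 6.1431 10.1150 9.3977] v=[-1.1568 0.4714 5.1515 -4.0215]

Answer: 2.7761 6.1431 10.1150 9.3977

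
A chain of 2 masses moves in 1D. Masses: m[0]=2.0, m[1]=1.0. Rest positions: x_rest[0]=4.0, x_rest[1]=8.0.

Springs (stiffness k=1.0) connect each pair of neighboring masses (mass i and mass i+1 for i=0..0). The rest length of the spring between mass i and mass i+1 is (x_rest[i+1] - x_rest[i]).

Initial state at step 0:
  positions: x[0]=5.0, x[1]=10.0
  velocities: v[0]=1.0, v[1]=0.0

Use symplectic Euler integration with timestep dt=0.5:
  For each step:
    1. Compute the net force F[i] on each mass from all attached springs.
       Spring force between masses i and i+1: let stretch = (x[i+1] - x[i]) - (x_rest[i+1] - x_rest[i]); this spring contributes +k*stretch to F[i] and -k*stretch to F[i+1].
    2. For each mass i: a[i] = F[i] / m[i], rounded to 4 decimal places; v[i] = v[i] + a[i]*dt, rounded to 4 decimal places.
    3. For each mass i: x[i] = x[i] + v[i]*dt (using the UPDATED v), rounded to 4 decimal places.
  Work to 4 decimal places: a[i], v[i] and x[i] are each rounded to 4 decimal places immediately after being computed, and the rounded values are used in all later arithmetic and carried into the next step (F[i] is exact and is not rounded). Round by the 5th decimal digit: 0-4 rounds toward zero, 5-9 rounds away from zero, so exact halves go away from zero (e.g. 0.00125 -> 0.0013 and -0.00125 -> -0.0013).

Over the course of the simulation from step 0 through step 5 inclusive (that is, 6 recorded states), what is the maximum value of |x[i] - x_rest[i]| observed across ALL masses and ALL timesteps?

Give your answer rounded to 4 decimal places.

Step 0: x=[5.0000 10.0000] v=[1.0000 0.0000]
Step 1: x=[5.6250 9.7500] v=[1.2500 -0.5000]
Step 2: x=[6.2657 9.4688] v=[1.2813 -0.5625]
Step 3: x=[6.8068 9.3868] v=[1.0821 -0.1641]
Step 4: x=[7.1704 9.6598] v=[0.7271 0.5459]
Step 5: x=[7.3452 10.3104] v=[0.3495 1.3012]
Max displacement = 3.3452

Answer: 3.3452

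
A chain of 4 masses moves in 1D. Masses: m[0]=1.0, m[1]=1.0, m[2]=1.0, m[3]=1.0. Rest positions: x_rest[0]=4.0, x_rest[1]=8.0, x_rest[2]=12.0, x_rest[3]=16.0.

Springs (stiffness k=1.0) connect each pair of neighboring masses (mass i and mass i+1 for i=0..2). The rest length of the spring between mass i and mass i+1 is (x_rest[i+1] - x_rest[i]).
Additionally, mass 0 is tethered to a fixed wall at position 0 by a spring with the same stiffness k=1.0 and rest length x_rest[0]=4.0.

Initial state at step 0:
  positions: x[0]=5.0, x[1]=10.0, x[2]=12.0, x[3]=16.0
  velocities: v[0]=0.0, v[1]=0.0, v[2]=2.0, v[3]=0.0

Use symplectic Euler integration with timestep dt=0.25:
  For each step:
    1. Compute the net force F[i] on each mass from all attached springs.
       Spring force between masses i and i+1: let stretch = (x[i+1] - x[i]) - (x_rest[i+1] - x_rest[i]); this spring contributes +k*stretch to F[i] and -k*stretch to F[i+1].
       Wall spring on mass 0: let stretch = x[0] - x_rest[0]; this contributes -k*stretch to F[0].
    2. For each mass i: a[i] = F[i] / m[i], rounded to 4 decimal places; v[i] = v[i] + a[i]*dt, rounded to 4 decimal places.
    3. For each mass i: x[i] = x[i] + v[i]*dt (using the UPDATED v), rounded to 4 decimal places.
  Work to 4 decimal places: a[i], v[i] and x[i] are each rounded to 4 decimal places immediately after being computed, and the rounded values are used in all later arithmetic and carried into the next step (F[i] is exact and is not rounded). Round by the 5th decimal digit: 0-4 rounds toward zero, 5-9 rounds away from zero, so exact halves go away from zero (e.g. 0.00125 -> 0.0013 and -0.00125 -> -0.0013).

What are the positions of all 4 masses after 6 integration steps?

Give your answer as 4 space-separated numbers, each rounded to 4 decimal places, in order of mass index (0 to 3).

Step 0: x=[5.0000 10.0000 12.0000 16.0000] v=[0.0000 0.0000 2.0000 0.0000]
Step 1: x=[5.0000 9.8125 12.6250 16.0000] v=[0.0000 -0.7500 2.5000 0.0000]
Step 2: x=[4.9883 9.5000 13.2852 16.0391] v=[-0.0469 -1.2500 2.6406 0.1563]
Step 3: x=[4.9468 9.1421 13.8809 16.1561] v=[-0.1661 -1.4316 2.3828 0.4678]
Step 4: x=[4.8583 8.8182 14.3226 16.3809] v=[-0.3540 -1.2957 1.7669 0.8990]
Step 5: x=[4.7137 8.5908 14.5490 16.7270] v=[-0.5786 -0.9096 0.9054 1.3844]
Step 6: x=[4.5168 8.4935 14.5391 17.1870] v=[-0.7878 -0.3893 -0.0397 1.8399]

Answer: 4.5168 8.4935 14.5391 17.1870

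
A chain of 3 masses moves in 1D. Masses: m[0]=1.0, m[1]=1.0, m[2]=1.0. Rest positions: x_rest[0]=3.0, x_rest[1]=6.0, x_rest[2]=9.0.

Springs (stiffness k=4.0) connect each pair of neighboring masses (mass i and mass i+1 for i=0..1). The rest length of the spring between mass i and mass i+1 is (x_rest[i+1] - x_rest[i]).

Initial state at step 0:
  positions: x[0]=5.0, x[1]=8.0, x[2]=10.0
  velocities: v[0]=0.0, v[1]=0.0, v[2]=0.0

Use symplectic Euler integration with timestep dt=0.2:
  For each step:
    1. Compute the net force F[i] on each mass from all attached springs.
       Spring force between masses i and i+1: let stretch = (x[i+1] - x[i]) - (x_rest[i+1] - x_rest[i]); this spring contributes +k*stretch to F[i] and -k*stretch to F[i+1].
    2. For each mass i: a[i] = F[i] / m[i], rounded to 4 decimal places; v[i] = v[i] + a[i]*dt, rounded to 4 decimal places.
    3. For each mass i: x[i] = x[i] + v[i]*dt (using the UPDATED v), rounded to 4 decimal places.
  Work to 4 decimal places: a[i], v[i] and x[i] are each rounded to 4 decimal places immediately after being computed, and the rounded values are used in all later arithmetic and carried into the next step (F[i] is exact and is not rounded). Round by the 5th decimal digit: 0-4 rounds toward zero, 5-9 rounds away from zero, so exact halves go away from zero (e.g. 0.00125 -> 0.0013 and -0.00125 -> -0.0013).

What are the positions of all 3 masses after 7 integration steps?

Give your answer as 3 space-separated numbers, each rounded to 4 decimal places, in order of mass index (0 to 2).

Step 0: x=[5.0000 8.0000 10.0000] v=[0.0000 0.0000 0.0000]
Step 1: x=[5.0000 7.8400 10.1600] v=[0.0000 -0.8000 0.8000]
Step 2: x=[4.9744 7.5968 10.4288] v=[-0.1280 -1.2160 1.3440]
Step 3: x=[4.8884 7.3871 10.7245] v=[-0.4301 -1.0483 1.4784]
Step 4: x=[4.7222 7.3116 10.9662] v=[-0.8311 -0.3773 1.2085]
Step 5: x=[4.4903 7.4066 11.1032] v=[-1.1596 0.4749 0.6848]
Step 6: x=[4.2450 7.6264 11.1287] v=[-1.2266 1.0991 0.1275]
Step 7: x=[4.0607 7.8656 11.0738] v=[-0.9215 1.1958 -0.2743]

Answer: 4.0607 7.8656 11.0738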